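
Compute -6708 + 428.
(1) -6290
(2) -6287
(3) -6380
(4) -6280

-6708 + 428 = -6280
4) -6280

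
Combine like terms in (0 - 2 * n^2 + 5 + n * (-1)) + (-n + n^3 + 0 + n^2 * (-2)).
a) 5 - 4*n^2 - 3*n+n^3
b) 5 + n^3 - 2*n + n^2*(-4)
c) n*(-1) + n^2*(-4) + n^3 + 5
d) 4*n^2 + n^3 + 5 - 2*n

Adding the polynomials and combining like terms:
(0 - 2*n^2 + 5 + n*(-1)) + (-n + n^3 + 0 + n^2*(-2))
= 5 + n^3 - 2*n + n^2*(-4)
b) 5 + n^3 - 2*n + n^2*(-4)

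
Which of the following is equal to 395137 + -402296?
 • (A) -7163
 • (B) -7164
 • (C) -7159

395137 + -402296 = -7159
C) -7159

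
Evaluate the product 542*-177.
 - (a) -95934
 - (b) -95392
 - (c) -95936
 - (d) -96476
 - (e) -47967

542 * -177 = -95934
a) -95934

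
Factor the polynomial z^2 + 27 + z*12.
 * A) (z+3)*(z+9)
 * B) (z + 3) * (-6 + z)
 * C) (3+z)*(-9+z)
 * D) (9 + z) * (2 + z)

We need to factor z^2 + 27 + z*12.
The factored form is (z+3)*(z+9).
A) (z+3)*(z+9)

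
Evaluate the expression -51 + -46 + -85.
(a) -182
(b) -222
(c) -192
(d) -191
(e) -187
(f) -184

First: -51 + -46 = -97
Then: -97 + -85 = -182
a) -182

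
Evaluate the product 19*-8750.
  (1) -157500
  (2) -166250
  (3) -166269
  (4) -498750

19 * -8750 = -166250
2) -166250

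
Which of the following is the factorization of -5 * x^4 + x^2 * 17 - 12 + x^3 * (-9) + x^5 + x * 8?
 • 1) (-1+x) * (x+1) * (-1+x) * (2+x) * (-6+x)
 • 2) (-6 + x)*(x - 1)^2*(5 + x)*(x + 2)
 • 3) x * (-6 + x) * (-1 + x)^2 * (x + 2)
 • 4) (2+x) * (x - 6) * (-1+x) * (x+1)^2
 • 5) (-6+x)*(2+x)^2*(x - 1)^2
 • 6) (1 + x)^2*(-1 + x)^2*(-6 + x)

We need to factor -5 * x^4 + x^2 * 17 - 12 + x^3 * (-9) + x^5 + x * 8.
The factored form is (-1+x) * (x+1) * (-1+x) * (2+x) * (-6+x).
1) (-1+x) * (x+1) * (-1+x) * (2+x) * (-6+x)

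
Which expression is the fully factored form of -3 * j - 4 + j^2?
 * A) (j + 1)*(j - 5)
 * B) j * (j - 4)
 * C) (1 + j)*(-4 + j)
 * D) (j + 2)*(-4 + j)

We need to factor -3 * j - 4 + j^2.
The factored form is (1 + j)*(-4 + j).
C) (1 + j)*(-4 + j)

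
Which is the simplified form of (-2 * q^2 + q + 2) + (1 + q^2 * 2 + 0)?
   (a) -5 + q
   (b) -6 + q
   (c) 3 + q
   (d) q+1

Adding the polynomials and combining like terms:
(-2*q^2 + q + 2) + (1 + q^2*2 + 0)
= 3 + q
c) 3 + q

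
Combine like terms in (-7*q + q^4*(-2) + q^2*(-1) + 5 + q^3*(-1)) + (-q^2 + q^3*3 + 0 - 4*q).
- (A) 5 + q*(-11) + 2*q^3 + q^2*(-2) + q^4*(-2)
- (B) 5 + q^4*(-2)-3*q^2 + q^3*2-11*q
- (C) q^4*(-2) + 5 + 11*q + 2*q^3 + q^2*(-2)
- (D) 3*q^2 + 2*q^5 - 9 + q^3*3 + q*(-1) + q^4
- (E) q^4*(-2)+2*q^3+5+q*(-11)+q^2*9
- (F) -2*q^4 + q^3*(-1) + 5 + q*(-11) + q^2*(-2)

Adding the polynomials and combining like terms:
(-7*q + q^4*(-2) + q^2*(-1) + 5 + q^3*(-1)) + (-q^2 + q^3*3 + 0 - 4*q)
= 5 + q*(-11) + 2*q^3 + q^2*(-2) + q^4*(-2)
A) 5 + q*(-11) + 2*q^3 + q^2*(-2) + q^4*(-2)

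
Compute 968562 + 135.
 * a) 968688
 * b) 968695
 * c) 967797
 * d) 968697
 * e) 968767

968562 + 135 = 968697
d) 968697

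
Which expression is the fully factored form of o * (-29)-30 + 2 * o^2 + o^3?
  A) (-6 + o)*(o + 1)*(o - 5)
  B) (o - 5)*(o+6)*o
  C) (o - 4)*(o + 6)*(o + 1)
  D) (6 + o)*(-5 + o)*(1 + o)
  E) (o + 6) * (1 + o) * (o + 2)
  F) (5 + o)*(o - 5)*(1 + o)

We need to factor o * (-29)-30 + 2 * o^2 + o^3.
The factored form is (6 + o)*(-5 + o)*(1 + o).
D) (6 + o)*(-5 + o)*(1 + o)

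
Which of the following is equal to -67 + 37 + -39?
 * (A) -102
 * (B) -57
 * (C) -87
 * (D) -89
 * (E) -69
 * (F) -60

First: -67 + 37 = -30
Then: -30 + -39 = -69
E) -69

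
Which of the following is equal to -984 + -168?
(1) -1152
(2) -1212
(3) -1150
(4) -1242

-984 + -168 = -1152
1) -1152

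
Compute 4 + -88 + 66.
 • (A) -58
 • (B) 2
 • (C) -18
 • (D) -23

First: 4 + -88 = -84
Then: -84 + 66 = -18
C) -18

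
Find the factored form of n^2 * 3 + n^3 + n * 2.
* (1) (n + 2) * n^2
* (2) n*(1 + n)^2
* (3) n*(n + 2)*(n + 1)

We need to factor n^2 * 3 + n^3 + n * 2.
The factored form is n*(n + 2)*(n + 1).
3) n*(n + 2)*(n + 1)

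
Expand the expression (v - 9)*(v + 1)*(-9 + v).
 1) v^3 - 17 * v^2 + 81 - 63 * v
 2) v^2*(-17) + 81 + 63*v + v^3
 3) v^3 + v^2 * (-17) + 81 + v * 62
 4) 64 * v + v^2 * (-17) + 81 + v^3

Expanding (v - 9)*(v + 1)*(-9 + v):
= v^2*(-17) + 81 + 63*v + v^3
2) v^2*(-17) + 81 + 63*v + v^3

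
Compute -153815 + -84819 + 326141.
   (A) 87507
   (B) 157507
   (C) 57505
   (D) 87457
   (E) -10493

First: -153815 + -84819 = -238634
Then: -238634 + 326141 = 87507
A) 87507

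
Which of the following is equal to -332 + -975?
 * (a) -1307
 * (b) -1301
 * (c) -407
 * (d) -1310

-332 + -975 = -1307
a) -1307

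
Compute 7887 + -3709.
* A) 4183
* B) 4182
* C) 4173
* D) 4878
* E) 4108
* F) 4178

7887 + -3709 = 4178
F) 4178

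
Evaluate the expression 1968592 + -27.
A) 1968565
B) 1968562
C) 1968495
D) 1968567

1968592 + -27 = 1968565
A) 1968565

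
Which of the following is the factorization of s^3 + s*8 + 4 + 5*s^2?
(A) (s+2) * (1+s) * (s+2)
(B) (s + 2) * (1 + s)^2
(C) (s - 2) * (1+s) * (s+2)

We need to factor s^3 + s*8 + 4 + 5*s^2.
The factored form is (s+2) * (1+s) * (s+2).
A) (s+2) * (1+s) * (s+2)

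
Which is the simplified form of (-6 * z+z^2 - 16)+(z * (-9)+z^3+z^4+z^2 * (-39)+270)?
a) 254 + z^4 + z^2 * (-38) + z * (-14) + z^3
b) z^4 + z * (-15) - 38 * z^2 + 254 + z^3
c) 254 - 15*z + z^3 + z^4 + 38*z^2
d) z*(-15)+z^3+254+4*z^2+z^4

Adding the polynomials and combining like terms:
(-6*z + z^2 - 16) + (z*(-9) + z^3 + z^4 + z^2*(-39) + 270)
= z^4 + z * (-15) - 38 * z^2 + 254 + z^3
b) z^4 + z * (-15) - 38 * z^2 + 254 + z^3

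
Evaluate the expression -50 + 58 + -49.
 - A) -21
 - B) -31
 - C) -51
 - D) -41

First: -50 + 58 = 8
Then: 8 + -49 = -41
D) -41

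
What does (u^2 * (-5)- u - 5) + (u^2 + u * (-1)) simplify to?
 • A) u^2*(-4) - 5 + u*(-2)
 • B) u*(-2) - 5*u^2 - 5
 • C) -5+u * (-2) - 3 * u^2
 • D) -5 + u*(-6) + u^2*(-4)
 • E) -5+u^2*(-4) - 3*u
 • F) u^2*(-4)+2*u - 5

Adding the polynomials and combining like terms:
(u^2*(-5) - u - 5) + (u^2 + u*(-1))
= u^2*(-4) - 5 + u*(-2)
A) u^2*(-4) - 5 + u*(-2)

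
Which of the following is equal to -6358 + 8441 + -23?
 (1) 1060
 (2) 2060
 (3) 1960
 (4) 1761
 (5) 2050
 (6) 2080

First: -6358 + 8441 = 2083
Then: 2083 + -23 = 2060
2) 2060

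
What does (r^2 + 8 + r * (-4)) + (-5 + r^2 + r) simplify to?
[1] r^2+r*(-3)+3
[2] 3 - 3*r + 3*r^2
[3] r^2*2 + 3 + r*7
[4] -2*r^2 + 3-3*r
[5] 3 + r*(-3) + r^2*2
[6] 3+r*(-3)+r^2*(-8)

Adding the polynomials and combining like terms:
(r^2 + 8 + r*(-4)) + (-5 + r^2 + r)
= 3 + r*(-3) + r^2*2
5) 3 + r*(-3) + r^2*2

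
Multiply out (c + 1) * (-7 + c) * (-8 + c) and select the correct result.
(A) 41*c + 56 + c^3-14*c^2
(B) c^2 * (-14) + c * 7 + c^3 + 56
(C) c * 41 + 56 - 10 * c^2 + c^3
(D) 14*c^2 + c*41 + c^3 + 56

Expanding (c + 1) * (-7 + c) * (-8 + c):
= 41*c + 56 + c^3-14*c^2
A) 41*c + 56 + c^3-14*c^2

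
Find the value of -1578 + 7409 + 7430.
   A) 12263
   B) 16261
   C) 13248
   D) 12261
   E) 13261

First: -1578 + 7409 = 5831
Then: 5831 + 7430 = 13261
E) 13261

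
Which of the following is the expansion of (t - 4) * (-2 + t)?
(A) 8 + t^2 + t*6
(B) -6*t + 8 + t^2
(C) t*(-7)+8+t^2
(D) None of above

Expanding (t - 4) * (-2 + t):
= -6*t + 8 + t^2
B) -6*t + 8 + t^2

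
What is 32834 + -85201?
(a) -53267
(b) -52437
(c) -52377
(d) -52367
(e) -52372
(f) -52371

32834 + -85201 = -52367
d) -52367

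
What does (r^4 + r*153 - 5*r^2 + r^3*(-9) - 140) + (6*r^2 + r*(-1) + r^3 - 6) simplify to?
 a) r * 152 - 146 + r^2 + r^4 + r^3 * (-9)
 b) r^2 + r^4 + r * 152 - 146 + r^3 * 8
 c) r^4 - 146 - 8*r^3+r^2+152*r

Adding the polynomials and combining like terms:
(r^4 + r*153 - 5*r^2 + r^3*(-9) - 140) + (6*r^2 + r*(-1) + r^3 - 6)
= r^4 - 146 - 8*r^3+r^2+152*r
c) r^4 - 146 - 8*r^3+r^2+152*r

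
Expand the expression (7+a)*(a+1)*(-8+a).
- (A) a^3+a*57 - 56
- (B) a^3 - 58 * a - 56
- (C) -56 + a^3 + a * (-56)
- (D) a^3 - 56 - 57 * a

Expanding (7+a)*(a+1)*(-8+a):
= a^3 - 56 - 57 * a
D) a^3 - 56 - 57 * a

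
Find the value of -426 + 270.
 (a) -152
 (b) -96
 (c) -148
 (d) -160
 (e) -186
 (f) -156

-426 + 270 = -156
f) -156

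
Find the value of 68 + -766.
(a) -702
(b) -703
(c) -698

68 + -766 = -698
c) -698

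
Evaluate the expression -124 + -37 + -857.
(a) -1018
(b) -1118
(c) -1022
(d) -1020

First: -124 + -37 = -161
Then: -161 + -857 = -1018
a) -1018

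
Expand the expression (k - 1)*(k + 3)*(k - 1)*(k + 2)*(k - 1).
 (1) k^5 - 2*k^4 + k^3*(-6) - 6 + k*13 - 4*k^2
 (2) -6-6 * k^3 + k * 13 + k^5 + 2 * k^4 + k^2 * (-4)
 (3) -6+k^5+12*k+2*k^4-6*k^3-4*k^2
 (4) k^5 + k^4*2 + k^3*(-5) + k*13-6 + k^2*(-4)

Expanding (k - 1)*(k + 3)*(k - 1)*(k + 2)*(k - 1):
= -6-6 * k^3 + k * 13 + k^5 + 2 * k^4 + k^2 * (-4)
2) -6-6 * k^3 + k * 13 + k^5 + 2 * k^4 + k^2 * (-4)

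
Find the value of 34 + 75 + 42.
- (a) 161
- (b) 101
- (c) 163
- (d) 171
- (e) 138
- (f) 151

First: 34 + 75 = 109
Then: 109 + 42 = 151
f) 151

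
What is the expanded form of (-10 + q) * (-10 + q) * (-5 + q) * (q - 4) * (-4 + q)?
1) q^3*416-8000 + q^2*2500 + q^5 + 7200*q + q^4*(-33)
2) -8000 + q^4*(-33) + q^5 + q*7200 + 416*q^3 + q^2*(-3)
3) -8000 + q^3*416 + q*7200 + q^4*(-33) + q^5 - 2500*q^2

Expanding (-10 + q) * (-10 + q) * (-5 + q) * (q - 4) * (-4 + q):
= -8000 + q^3*416 + q*7200 + q^4*(-33) + q^5 - 2500*q^2
3) -8000 + q^3*416 + q*7200 + q^4*(-33) + q^5 - 2500*q^2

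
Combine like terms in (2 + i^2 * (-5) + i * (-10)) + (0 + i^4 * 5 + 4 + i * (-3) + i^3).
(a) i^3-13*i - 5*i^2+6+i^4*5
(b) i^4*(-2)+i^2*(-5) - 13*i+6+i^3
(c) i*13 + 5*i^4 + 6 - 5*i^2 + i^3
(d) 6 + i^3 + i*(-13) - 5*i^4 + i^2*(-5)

Adding the polynomials and combining like terms:
(2 + i^2*(-5) + i*(-10)) + (0 + i^4*5 + 4 + i*(-3) + i^3)
= i^3-13*i - 5*i^2+6+i^4*5
a) i^3-13*i - 5*i^2+6+i^4*5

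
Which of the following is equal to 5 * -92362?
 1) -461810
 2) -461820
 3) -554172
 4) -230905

5 * -92362 = -461810
1) -461810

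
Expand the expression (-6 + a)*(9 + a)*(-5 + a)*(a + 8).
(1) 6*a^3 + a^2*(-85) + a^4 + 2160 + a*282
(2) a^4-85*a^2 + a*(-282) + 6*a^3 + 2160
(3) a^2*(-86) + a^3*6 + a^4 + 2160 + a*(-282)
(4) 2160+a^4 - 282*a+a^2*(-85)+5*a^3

Expanding (-6 + a)*(9 + a)*(-5 + a)*(a + 8):
= a^4-85*a^2 + a*(-282) + 6*a^3 + 2160
2) a^4-85*a^2 + a*(-282) + 6*a^3 + 2160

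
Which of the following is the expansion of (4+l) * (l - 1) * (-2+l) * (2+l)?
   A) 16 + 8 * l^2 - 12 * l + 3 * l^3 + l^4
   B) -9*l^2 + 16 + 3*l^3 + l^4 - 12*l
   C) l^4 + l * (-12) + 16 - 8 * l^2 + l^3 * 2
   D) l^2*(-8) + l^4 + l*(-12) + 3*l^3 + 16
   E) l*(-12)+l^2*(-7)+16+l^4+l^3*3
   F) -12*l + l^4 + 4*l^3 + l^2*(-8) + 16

Expanding (4+l) * (l - 1) * (-2+l) * (2+l):
= l^2*(-8) + l^4 + l*(-12) + 3*l^3 + 16
D) l^2*(-8) + l^4 + l*(-12) + 3*l^3 + 16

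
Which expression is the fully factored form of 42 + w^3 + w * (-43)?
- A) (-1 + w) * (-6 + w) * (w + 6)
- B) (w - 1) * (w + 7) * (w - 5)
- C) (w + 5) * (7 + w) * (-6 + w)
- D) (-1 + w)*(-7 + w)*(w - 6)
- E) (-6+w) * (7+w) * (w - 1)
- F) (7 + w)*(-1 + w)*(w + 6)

We need to factor 42 + w^3 + w * (-43).
The factored form is (-6+w) * (7+w) * (w - 1).
E) (-6+w) * (7+w) * (w - 1)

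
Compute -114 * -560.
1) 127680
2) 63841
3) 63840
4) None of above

-114 * -560 = 63840
3) 63840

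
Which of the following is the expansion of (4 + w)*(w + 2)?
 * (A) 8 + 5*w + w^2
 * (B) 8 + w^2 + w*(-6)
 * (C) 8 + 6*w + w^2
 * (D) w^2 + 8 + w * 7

Expanding (4 + w)*(w + 2):
= 8 + 6*w + w^2
C) 8 + 6*w + w^2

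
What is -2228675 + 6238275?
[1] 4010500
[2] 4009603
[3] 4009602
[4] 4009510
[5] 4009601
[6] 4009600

-2228675 + 6238275 = 4009600
6) 4009600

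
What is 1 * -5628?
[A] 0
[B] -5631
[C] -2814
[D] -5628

1 * -5628 = -5628
D) -5628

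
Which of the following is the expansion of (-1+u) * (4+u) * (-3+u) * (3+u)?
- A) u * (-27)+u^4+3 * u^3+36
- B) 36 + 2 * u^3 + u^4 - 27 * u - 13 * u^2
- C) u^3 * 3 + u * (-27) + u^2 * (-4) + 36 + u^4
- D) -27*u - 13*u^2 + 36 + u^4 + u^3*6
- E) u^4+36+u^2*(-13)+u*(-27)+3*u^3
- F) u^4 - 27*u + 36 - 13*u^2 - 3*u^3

Expanding (-1+u) * (4+u) * (-3+u) * (3+u):
= u^4+36+u^2*(-13)+u*(-27)+3*u^3
E) u^4+36+u^2*(-13)+u*(-27)+3*u^3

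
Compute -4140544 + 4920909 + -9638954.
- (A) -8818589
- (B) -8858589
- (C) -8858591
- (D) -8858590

First: -4140544 + 4920909 = 780365
Then: 780365 + -9638954 = -8858589
B) -8858589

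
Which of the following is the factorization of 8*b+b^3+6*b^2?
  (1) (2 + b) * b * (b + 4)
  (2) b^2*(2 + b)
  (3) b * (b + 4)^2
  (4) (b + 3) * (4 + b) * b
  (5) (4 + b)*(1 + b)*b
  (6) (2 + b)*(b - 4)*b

We need to factor 8*b+b^3+6*b^2.
The factored form is (2 + b) * b * (b + 4).
1) (2 + b) * b * (b + 4)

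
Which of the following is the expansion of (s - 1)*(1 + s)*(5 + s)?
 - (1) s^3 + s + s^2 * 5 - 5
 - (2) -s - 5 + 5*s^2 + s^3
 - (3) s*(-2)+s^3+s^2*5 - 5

Expanding (s - 1)*(1 + s)*(5 + s):
= -s - 5 + 5*s^2 + s^3
2) -s - 5 + 5*s^2 + s^3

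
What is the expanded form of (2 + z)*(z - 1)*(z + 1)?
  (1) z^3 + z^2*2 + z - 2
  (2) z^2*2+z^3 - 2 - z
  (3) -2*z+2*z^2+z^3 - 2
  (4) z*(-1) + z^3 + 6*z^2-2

Expanding (2 + z)*(z - 1)*(z + 1):
= z^2*2+z^3 - 2 - z
2) z^2*2+z^3 - 2 - z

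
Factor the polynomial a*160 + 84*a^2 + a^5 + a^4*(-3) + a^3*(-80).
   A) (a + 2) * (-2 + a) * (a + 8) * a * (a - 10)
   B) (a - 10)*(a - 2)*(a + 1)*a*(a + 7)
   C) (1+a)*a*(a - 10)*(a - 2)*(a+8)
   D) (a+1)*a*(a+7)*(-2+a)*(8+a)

We need to factor a*160 + 84*a^2 + a^5 + a^4*(-3) + a^3*(-80).
The factored form is (1+a)*a*(a - 10)*(a - 2)*(a+8).
C) (1+a)*a*(a - 10)*(a - 2)*(a+8)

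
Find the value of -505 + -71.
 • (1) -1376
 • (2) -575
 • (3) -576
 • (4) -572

-505 + -71 = -576
3) -576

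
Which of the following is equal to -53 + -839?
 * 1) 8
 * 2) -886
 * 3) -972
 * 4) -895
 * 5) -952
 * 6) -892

-53 + -839 = -892
6) -892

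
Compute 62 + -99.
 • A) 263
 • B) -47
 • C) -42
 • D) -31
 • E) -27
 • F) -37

62 + -99 = -37
F) -37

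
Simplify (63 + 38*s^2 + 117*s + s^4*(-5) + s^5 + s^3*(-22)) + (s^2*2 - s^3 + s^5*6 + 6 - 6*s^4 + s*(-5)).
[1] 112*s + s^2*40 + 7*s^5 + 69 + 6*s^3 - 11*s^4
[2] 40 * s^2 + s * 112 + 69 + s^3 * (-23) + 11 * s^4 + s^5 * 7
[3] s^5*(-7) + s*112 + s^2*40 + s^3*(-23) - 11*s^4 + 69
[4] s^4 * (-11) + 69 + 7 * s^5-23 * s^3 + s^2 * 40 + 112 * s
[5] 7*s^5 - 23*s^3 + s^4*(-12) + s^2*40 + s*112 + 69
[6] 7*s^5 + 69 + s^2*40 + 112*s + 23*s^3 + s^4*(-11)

Adding the polynomials and combining like terms:
(63 + 38*s^2 + 117*s + s^4*(-5) + s^5 + s^3*(-22)) + (s^2*2 - s^3 + s^5*6 + 6 - 6*s^4 + s*(-5))
= s^4 * (-11) + 69 + 7 * s^5-23 * s^3 + s^2 * 40 + 112 * s
4) s^4 * (-11) + 69 + 7 * s^5-23 * s^3 + s^2 * 40 + 112 * s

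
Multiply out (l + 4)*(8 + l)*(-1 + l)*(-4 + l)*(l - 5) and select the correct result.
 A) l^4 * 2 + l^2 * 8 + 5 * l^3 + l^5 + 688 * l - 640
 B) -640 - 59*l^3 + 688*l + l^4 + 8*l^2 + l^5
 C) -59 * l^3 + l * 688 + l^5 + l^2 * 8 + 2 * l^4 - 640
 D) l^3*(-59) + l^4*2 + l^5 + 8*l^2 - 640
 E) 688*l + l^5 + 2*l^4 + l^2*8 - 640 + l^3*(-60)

Expanding (l + 4)*(8 + l)*(-1 + l)*(-4 + l)*(l - 5):
= -59 * l^3 + l * 688 + l^5 + l^2 * 8 + 2 * l^4 - 640
C) -59 * l^3 + l * 688 + l^5 + l^2 * 8 + 2 * l^4 - 640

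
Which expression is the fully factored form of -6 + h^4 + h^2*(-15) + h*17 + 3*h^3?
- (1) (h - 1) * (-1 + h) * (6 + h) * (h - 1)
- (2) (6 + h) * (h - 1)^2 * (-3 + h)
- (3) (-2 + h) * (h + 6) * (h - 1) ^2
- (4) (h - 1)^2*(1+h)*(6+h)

We need to factor -6 + h^4 + h^2*(-15) + h*17 + 3*h^3.
The factored form is (h - 1) * (-1 + h) * (6 + h) * (h - 1).
1) (h - 1) * (-1 + h) * (6 + h) * (h - 1)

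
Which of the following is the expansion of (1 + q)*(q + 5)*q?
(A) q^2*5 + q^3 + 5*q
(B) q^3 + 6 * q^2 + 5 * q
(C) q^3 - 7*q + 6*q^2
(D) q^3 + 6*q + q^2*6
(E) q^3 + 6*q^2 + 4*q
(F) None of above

Expanding (1 + q)*(q + 5)*q:
= q^3 + 6 * q^2 + 5 * q
B) q^3 + 6 * q^2 + 5 * q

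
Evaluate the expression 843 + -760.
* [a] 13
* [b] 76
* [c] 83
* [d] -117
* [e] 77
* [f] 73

843 + -760 = 83
c) 83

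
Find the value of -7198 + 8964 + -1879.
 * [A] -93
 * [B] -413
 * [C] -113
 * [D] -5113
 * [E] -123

First: -7198 + 8964 = 1766
Then: 1766 + -1879 = -113
C) -113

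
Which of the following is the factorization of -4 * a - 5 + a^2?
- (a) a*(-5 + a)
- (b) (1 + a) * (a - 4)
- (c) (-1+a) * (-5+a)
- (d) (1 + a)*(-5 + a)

We need to factor -4 * a - 5 + a^2.
The factored form is (1 + a)*(-5 + a).
d) (1 + a)*(-5 + a)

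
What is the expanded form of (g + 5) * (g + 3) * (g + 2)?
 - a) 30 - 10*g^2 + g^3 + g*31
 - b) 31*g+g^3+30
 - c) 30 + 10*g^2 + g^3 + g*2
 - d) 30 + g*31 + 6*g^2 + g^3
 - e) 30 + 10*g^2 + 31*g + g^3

Expanding (g + 5) * (g + 3) * (g + 2):
= 30 + 10*g^2 + 31*g + g^3
e) 30 + 10*g^2 + 31*g + g^3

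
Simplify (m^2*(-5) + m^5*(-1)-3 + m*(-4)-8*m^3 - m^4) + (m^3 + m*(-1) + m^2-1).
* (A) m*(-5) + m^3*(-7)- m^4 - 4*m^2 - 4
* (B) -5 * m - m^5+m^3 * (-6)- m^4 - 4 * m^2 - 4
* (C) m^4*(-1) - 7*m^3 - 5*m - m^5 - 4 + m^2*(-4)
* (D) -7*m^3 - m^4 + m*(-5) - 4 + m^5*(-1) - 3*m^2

Adding the polynomials and combining like terms:
(m^2*(-5) + m^5*(-1) - 3 + m*(-4) - 8*m^3 - m^4) + (m^3 + m*(-1) + m^2 - 1)
= m^4*(-1) - 7*m^3 - 5*m - m^5 - 4 + m^2*(-4)
C) m^4*(-1) - 7*m^3 - 5*m - m^5 - 4 + m^2*(-4)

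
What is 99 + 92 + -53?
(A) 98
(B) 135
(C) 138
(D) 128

First: 99 + 92 = 191
Then: 191 + -53 = 138
C) 138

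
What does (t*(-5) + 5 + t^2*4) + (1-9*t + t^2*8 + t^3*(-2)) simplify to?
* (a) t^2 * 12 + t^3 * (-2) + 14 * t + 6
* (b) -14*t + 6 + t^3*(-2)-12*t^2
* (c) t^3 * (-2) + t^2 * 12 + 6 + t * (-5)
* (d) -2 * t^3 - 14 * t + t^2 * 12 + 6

Adding the polynomials and combining like terms:
(t*(-5) + 5 + t^2*4) + (1 - 9*t + t^2*8 + t^3*(-2))
= -2 * t^3 - 14 * t + t^2 * 12 + 6
d) -2 * t^3 - 14 * t + t^2 * 12 + 6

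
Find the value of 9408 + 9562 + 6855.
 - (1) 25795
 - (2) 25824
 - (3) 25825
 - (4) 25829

First: 9408 + 9562 = 18970
Then: 18970 + 6855 = 25825
3) 25825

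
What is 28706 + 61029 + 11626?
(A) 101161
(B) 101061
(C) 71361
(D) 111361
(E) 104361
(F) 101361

First: 28706 + 61029 = 89735
Then: 89735 + 11626 = 101361
F) 101361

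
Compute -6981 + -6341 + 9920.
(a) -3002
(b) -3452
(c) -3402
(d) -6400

First: -6981 + -6341 = -13322
Then: -13322 + 9920 = -3402
c) -3402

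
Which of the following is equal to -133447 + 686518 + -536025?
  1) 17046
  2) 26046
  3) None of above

First: -133447 + 686518 = 553071
Then: 553071 + -536025 = 17046
1) 17046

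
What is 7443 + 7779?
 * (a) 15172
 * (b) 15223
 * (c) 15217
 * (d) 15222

7443 + 7779 = 15222
d) 15222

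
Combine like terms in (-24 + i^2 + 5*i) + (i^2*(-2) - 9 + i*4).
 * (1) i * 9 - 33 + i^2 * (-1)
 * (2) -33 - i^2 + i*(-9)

Adding the polynomials and combining like terms:
(-24 + i^2 + 5*i) + (i^2*(-2) - 9 + i*4)
= i * 9 - 33 + i^2 * (-1)
1) i * 9 - 33 + i^2 * (-1)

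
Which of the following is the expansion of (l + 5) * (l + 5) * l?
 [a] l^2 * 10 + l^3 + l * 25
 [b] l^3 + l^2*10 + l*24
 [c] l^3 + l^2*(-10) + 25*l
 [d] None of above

Expanding (l + 5) * (l + 5) * l:
= l^2 * 10 + l^3 + l * 25
a) l^2 * 10 + l^3 + l * 25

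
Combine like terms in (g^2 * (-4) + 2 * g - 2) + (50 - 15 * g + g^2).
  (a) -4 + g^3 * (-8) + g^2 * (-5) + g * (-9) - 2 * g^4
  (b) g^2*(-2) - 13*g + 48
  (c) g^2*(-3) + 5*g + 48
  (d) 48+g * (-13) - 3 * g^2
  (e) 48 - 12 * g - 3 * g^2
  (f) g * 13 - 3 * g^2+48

Adding the polynomials and combining like terms:
(g^2*(-4) + 2*g - 2) + (50 - 15*g + g^2)
= 48+g * (-13) - 3 * g^2
d) 48+g * (-13) - 3 * g^2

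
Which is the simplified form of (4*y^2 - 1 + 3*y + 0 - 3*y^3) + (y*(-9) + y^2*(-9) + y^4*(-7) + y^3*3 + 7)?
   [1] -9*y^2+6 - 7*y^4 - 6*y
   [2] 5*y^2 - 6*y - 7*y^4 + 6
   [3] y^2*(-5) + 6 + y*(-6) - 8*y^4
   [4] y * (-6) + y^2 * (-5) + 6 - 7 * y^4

Adding the polynomials and combining like terms:
(4*y^2 - 1 + 3*y + 0 - 3*y^3) + (y*(-9) + y^2*(-9) + y^4*(-7) + y^3*3 + 7)
= y * (-6) + y^2 * (-5) + 6 - 7 * y^4
4) y * (-6) + y^2 * (-5) + 6 - 7 * y^4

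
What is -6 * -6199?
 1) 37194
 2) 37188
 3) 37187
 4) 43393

-6 * -6199 = 37194
1) 37194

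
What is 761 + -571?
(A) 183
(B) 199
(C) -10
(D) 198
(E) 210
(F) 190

761 + -571 = 190
F) 190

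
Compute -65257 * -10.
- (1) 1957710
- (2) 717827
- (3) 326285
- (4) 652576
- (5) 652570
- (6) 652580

-65257 * -10 = 652570
5) 652570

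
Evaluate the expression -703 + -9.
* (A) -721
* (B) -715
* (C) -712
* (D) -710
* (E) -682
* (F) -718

-703 + -9 = -712
C) -712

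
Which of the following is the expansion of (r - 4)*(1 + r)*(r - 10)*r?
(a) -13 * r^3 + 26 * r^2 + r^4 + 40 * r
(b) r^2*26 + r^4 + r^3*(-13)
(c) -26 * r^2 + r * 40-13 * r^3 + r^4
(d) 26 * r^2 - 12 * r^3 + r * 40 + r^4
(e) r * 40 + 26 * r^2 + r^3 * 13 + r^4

Expanding (r - 4)*(1 + r)*(r - 10)*r:
= -13 * r^3 + 26 * r^2 + r^4 + 40 * r
a) -13 * r^3 + 26 * r^2 + r^4 + 40 * r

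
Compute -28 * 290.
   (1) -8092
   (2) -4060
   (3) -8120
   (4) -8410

-28 * 290 = -8120
3) -8120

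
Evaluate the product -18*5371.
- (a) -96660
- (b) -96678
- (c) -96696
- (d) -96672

-18 * 5371 = -96678
b) -96678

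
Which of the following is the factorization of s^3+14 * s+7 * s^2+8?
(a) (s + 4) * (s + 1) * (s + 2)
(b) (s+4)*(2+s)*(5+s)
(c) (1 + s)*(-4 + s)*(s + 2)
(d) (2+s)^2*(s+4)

We need to factor s^3+14 * s+7 * s^2+8.
The factored form is (s + 4) * (s + 1) * (s + 2).
a) (s + 4) * (s + 1) * (s + 2)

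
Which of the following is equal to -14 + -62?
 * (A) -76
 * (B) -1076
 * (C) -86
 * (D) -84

-14 + -62 = -76
A) -76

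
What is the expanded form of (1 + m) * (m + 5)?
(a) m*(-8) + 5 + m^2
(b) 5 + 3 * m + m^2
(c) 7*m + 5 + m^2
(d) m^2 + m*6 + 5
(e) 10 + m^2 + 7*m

Expanding (1 + m) * (m + 5):
= m^2 + m*6 + 5
d) m^2 + m*6 + 5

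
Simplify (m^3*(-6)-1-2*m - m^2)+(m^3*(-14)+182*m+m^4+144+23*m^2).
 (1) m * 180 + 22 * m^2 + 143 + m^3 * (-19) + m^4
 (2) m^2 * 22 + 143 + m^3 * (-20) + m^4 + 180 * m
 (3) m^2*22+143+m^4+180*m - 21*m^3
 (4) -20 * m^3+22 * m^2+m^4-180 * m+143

Adding the polynomials and combining like terms:
(m^3*(-6) - 1 - 2*m - m^2) + (m^3*(-14) + 182*m + m^4 + 144 + 23*m^2)
= m^2 * 22 + 143 + m^3 * (-20) + m^4 + 180 * m
2) m^2 * 22 + 143 + m^3 * (-20) + m^4 + 180 * m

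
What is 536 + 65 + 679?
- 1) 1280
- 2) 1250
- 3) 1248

First: 536 + 65 = 601
Then: 601 + 679 = 1280
1) 1280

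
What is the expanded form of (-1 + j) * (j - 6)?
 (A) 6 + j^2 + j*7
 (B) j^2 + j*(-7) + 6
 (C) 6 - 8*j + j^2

Expanding (-1 + j) * (j - 6):
= j^2 + j*(-7) + 6
B) j^2 + j*(-7) + 6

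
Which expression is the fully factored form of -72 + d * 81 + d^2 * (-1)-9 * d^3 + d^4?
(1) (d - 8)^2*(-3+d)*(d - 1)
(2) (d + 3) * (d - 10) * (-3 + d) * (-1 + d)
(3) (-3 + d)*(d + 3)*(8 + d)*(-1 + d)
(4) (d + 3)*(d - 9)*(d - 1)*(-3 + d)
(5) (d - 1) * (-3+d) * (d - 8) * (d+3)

We need to factor -72 + d * 81 + d^2 * (-1)-9 * d^3 + d^4.
The factored form is (d - 1) * (-3+d) * (d - 8) * (d+3).
5) (d - 1) * (-3+d) * (d - 8) * (d+3)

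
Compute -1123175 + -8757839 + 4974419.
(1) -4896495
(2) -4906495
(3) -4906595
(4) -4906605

First: -1123175 + -8757839 = -9881014
Then: -9881014 + 4974419 = -4906595
3) -4906595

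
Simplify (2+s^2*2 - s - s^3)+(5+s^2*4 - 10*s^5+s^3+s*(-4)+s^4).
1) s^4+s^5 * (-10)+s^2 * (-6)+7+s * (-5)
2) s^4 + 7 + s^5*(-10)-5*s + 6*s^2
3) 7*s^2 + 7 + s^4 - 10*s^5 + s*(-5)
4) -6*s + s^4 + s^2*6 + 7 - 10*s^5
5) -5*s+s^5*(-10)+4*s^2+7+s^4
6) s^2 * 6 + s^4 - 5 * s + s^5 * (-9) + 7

Adding the polynomials and combining like terms:
(2 + s^2*2 - s - s^3) + (5 + s^2*4 - 10*s^5 + s^3 + s*(-4) + s^4)
= s^4 + 7 + s^5*(-10)-5*s + 6*s^2
2) s^4 + 7 + s^5*(-10)-5*s + 6*s^2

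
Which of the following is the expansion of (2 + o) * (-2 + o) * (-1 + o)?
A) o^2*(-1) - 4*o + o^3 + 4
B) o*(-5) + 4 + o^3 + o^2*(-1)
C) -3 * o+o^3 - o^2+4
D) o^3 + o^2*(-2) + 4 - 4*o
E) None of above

Expanding (2 + o) * (-2 + o) * (-1 + o):
= o^2*(-1) - 4*o + o^3 + 4
A) o^2*(-1) - 4*o + o^3 + 4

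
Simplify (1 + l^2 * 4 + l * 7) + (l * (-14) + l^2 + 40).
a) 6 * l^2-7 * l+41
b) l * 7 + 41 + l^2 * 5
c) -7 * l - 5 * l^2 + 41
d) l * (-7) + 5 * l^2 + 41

Adding the polynomials and combining like terms:
(1 + l^2*4 + l*7) + (l*(-14) + l^2 + 40)
= l * (-7) + 5 * l^2 + 41
d) l * (-7) + 5 * l^2 + 41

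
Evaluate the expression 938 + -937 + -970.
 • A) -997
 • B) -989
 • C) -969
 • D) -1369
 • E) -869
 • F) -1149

First: 938 + -937 = 1
Then: 1 + -970 = -969
C) -969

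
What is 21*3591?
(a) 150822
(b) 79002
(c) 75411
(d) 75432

21 * 3591 = 75411
c) 75411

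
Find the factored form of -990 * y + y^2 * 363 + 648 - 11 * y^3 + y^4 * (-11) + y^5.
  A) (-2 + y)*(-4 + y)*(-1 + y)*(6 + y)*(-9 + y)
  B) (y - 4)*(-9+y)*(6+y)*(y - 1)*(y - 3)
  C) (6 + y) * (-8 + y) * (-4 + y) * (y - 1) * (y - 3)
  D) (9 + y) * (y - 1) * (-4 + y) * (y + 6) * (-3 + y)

We need to factor -990 * y + y^2 * 363 + 648 - 11 * y^3 + y^4 * (-11) + y^5.
The factored form is (y - 4)*(-9+y)*(6+y)*(y - 1)*(y - 3).
B) (y - 4)*(-9+y)*(6+y)*(y - 1)*(y - 3)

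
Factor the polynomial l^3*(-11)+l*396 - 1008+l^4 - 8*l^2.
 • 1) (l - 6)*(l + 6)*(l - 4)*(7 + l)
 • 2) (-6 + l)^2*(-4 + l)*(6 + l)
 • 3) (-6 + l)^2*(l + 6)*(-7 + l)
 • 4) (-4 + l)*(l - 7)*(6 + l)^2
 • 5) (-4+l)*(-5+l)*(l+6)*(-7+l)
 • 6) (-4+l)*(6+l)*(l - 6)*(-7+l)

We need to factor l^3*(-11)+l*396 - 1008+l^4 - 8*l^2.
The factored form is (-4+l)*(6+l)*(l - 6)*(-7+l).
6) (-4+l)*(6+l)*(l - 6)*(-7+l)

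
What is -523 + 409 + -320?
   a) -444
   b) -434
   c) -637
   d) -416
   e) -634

First: -523 + 409 = -114
Then: -114 + -320 = -434
b) -434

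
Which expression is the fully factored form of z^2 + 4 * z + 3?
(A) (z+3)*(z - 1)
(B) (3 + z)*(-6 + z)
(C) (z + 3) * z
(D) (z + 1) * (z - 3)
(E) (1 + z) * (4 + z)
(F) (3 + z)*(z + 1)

We need to factor z^2 + 4 * z + 3.
The factored form is (3 + z)*(z + 1).
F) (3 + z)*(z + 1)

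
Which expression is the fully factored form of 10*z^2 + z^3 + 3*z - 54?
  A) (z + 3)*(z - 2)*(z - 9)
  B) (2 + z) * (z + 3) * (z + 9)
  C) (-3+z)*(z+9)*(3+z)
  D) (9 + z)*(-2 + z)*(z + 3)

We need to factor 10*z^2 + z^3 + 3*z - 54.
The factored form is (9 + z)*(-2 + z)*(z + 3).
D) (9 + z)*(-2 + z)*(z + 3)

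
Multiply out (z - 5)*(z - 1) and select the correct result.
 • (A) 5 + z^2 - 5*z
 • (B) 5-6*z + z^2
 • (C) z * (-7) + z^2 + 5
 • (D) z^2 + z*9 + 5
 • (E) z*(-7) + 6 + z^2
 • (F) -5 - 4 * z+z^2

Expanding (z - 5)*(z - 1):
= 5-6*z + z^2
B) 5-6*z + z^2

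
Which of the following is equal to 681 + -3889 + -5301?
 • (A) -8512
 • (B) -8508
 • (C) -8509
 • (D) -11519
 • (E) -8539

First: 681 + -3889 = -3208
Then: -3208 + -5301 = -8509
C) -8509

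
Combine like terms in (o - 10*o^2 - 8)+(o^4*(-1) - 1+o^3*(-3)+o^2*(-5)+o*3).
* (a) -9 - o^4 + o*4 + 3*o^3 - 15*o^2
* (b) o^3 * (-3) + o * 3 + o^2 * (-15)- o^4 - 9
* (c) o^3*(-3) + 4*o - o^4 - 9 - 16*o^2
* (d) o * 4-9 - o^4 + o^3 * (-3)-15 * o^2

Adding the polynomials and combining like terms:
(o - 10*o^2 - 8) + (o^4*(-1) - 1 + o^3*(-3) + o^2*(-5) + o*3)
= o * 4-9 - o^4 + o^3 * (-3)-15 * o^2
d) o * 4-9 - o^4 + o^3 * (-3)-15 * o^2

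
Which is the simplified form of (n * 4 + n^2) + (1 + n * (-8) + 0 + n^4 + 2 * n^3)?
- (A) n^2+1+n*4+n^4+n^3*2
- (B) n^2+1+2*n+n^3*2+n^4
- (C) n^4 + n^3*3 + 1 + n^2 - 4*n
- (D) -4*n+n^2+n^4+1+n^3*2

Adding the polynomials and combining like terms:
(n*4 + n^2) + (1 + n*(-8) + 0 + n^4 + 2*n^3)
= -4*n+n^2+n^4+1+n^3*2
D) -4*n+n^2+n^4+1+n^3*2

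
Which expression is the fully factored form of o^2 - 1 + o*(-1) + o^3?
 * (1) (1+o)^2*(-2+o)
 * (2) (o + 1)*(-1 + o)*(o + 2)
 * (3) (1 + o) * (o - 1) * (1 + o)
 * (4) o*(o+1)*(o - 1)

We need to factor o^2 - 1 + o*(-1) + o^3.
The factored form is (1 + o) * (o - 1) * (1 + o).
3) (1 + o) * (o - 1) * (1 + o)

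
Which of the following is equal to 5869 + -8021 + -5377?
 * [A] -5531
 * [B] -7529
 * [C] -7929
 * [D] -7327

First: 5869 + -8021 = -2152
Then: -2152 + -5377 = -7529
B) -7529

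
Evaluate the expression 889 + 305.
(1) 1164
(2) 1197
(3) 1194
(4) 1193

889 + 305 = 1194
3) 1194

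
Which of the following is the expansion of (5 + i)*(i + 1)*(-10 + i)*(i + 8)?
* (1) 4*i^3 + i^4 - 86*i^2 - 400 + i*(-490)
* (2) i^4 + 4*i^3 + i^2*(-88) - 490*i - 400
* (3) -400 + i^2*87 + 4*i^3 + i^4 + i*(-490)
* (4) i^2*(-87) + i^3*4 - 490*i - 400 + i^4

Expanding (5 + i)*(i + 1)*(-10 + i)*(i + 8):
= i^2*(-87) + i^3*4 - 490*i - 400 + i^4
4) i^2*(-87) + i^3*4 - 490*i - 400 + i^4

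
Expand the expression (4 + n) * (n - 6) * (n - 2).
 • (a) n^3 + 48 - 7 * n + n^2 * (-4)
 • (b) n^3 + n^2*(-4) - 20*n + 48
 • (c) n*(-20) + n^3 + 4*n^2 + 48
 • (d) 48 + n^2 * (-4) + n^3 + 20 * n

Expanding (4 + n) * (n - 6) * (n - 2):
= n^3 + n^2*(-4) - 20*n + 48
b) n^3 + n^2*(-4) - 20*n + 48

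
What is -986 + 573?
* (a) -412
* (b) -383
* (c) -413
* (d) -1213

-986 + 573 = -413
c) -413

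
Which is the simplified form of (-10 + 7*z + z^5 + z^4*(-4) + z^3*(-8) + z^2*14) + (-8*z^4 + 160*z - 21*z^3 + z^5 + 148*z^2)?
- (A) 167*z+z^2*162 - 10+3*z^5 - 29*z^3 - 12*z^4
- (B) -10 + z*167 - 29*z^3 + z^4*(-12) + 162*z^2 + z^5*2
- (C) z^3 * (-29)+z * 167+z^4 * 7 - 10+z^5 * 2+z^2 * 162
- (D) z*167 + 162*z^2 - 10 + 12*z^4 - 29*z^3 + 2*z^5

Adding the polynomials and combining like terms:
(-10 + 7*z + z^5 + z^4*(-4) + z^3*(-8) + z^2*14) + (-8*z^4 + 160*z - 21*z^3 + z^5 + 148*z^2)
= -10 + z*167 - 29*z^3 + z^4*(-12) + 162*z^2 + z^5*2
B) -10 + z*167 - 29*z^3 + z^4*(-12) + 162*z^2 + z^5*2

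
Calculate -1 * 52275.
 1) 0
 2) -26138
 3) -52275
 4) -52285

-1 * 52275 = -52275
3) -52275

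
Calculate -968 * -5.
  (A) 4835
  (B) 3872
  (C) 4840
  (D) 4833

-968 * -5 = 4840
C) 4840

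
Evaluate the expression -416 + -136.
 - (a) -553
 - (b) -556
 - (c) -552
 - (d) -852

-416 + -136 = -552
c) -552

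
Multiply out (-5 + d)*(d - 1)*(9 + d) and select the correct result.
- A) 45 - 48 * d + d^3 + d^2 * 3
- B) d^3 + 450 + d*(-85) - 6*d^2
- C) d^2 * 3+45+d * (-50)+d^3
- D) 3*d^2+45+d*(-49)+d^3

Expanding (-5 + d)*(d - 1)*(9 + d):
= 3*d^2+45+d*(-49)+d^3
D) 3*d^2+45+d*(-49)+d^3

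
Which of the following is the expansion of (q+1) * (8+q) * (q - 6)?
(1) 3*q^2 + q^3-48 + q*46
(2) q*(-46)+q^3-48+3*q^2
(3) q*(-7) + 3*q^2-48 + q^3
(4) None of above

Expanding (q+1) * (8+q) * (q - 6):
= q*(-46)+q^3-48+3*q^2
2) q*(-46)+q^3-48+3*q^2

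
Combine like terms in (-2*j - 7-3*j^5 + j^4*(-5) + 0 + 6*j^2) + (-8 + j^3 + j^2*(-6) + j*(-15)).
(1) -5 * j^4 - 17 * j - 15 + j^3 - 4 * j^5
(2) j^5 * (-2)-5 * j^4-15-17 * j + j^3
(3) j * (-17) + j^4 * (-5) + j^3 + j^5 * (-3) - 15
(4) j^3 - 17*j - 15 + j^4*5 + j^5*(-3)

Adding the polynomials and combining like terms:
(-2*j - 7 - 3*j^5 + j^4*(-5) + 0 + 6*j^2) + (-8 + j^3 + j^2*(-6) + j*(-15))
= j * (-17) + j^4 * (-5) + j^3 + j^5 * (-3) - 15
3) j * (-17) + j^4 * (-5) + j^3 + j^5 * (-3) - 15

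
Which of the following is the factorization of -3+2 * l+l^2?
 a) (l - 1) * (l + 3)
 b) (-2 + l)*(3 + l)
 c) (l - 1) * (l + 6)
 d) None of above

We need to factor -3+2 * l+l^2.
The factored form is (l - 1) * (l + 3).
a) (l - 1) * (l + 3)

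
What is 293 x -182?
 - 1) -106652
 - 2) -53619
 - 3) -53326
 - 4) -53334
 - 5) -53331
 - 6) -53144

293 * -182 = -53326
3) -53326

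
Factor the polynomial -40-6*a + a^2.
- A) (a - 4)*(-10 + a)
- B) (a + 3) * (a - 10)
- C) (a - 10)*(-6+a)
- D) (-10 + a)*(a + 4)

We need to factor -40-6*a + a^2.
The factored form is (-10 + a)*(a + 4).
D) (-10 + a)*(a + 4)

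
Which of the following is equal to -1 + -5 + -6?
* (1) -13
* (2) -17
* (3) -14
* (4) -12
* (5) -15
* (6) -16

First: -1 + -5 = -6
Then: -6 + -6 = -12
4) -12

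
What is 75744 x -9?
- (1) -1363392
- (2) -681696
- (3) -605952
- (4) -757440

75744 * -9 = -681696
2) -681696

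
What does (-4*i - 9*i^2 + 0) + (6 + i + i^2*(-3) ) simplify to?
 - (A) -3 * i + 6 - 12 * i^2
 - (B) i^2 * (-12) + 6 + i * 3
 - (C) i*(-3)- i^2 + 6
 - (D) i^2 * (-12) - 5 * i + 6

Adding the polynomials and combining like terms:
(-4*i - 9*i^2 + 0) + (6 + i + i^2*(-3))
= -3 * i + 6 - 12 * i^2
A) -3 * i + 6 - 12 * i^2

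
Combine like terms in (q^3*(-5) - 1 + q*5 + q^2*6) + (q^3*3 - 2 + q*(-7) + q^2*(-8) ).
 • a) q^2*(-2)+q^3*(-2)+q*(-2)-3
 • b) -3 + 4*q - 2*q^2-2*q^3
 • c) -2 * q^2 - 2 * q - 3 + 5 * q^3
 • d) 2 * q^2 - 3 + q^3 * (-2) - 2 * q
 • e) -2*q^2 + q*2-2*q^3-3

Adding the polynomials and combining like terms:
(q^3*(-5) - 1 + q*5 + q^2*6) + (q^3*3 - 2 + q*(-7) + q^2*(-8))
= q^2*(-2)+q^3*(-2)+q*(-2)-3
a) q^2*(-2)+q^3*(-2)+q*(-2)-3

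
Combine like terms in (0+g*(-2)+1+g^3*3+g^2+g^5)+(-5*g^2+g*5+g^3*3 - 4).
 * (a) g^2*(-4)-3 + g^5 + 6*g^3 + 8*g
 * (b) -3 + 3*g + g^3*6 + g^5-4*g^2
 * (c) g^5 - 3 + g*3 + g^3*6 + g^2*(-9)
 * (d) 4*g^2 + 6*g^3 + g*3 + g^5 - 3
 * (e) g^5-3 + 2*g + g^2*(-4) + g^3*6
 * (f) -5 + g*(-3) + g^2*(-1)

Adding the polynomials and combining like terms:
(0 + g*(-2) + 1 + g^3*3 + g^2 + g^5) + (-5*g^2 + g*5 + g^3*3 - 4)
= -3 + 3*g + g^3*6 + g^5-4*g^2
b) -3 + 3*g + g^3*6 + g^5-4*g^2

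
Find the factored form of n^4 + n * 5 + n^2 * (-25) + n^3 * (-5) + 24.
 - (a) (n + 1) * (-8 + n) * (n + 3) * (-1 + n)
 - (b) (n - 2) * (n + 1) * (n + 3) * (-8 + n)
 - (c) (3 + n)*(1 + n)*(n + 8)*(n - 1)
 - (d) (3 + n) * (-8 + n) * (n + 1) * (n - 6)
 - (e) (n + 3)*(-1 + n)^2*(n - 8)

We need to factor n^4 + n * 5 + n^2 * (-25) + n^3 * (-5) + 24.
The factored form is (n + 1) * (-8 + n) * (n + 3) * (-1 + n).
a) (n + 1) * (-8 + n) * (n + 3) * (-1 + n)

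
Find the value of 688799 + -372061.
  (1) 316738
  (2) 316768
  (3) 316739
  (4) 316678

688799 + -372061 = 316738
1) 316738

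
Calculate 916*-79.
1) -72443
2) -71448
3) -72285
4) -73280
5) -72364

916 * -79 = -72364
5) -72364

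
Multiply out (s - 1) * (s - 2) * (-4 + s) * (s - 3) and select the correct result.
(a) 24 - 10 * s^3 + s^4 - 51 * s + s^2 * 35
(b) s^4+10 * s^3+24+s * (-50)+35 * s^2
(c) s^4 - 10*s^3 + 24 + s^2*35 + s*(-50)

Expanding (s - 1) * (s - 2) * (-4 + s) * (s - 3):
= s^4 - 10*s^3 + 24 + s^2*35 + s*(-50)
c) s^4 - 10*s^3 + 24 + s^2*35 + s*(-50)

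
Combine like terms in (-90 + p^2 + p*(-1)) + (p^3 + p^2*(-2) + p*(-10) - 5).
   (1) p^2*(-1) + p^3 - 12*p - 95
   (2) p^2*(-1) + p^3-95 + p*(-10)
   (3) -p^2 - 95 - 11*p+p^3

Adding the polynomials and combining like terms:
(-90 + p^2 + p*(-1)) + (p^3 + p^2*(-2) + p*(-10) - 5)
= -p^2 - 95 - 11*p+p^3
3) -p^2 - 95 - 11*p+p^3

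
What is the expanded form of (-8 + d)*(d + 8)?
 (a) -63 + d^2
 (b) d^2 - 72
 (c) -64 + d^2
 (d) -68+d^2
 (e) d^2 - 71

Expanding (-8 + d)*(d + 8):
= -64 + d^2
c) -64 + d^2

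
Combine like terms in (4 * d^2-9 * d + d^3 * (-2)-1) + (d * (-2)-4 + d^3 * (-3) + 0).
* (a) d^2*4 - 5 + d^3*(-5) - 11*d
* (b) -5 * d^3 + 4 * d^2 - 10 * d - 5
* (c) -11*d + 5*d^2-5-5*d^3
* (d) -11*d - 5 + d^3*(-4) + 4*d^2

Adding the polynomials and combining like terms:
(4*d^2 - 9*d + d^3*(-2) - 1) + (d*(-2) - 4 + d^3*(-3) + 0)
= d^2*4 - 5 + d^3*(-5) - 11*d
a) d^2*4 - 5 + d^3*(-5) - 11*d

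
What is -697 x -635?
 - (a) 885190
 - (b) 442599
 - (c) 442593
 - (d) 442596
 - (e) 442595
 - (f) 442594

-697 * -635 = 442595
e) 442595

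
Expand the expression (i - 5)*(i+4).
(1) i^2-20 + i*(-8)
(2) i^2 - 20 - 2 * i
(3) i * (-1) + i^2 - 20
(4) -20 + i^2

Expanding (i - 5)*(i+4):
= i * (-1) + i^2 - 20
3) i * (-1) + i^2 - 20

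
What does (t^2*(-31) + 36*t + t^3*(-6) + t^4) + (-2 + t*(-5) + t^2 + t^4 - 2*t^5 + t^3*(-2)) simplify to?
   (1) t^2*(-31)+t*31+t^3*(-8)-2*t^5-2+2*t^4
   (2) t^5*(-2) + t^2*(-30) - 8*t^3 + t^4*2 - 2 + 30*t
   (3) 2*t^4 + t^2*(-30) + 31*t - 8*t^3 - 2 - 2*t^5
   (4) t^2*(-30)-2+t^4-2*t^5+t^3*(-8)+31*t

Adding the polynomials and combining like terms:
(t^2*(-31) + 36*t + t^3*(-6) + t^4) + (-2 + t*(-5) + t^2 + t^4 - 2*t^5 + t^3*(-2))
= 2*t^4 + t^2*(-30) + 31*t - 8*t^3 - 2 - 2*t^5
3) 2*t^4 + t^2*(-30) + 31*t - 8*t^3 - 2 - 2*t^5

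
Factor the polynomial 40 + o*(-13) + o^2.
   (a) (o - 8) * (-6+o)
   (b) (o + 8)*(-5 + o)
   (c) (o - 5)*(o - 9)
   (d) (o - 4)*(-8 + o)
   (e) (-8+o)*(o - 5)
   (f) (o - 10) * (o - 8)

We need to factor 40 + o*(-13) + o^2.
The factored form is (-8+o)*(o - 5).
e) (-8+o)*(o - 5)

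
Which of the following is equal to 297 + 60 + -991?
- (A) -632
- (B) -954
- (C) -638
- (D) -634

First: 297 + 60 = 357
Then: 357 + -991 = -634
D) -634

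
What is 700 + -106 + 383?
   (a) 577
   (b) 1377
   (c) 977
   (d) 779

First: 700 + -106 = 594
Then: 594 + 383 = 977
c) 977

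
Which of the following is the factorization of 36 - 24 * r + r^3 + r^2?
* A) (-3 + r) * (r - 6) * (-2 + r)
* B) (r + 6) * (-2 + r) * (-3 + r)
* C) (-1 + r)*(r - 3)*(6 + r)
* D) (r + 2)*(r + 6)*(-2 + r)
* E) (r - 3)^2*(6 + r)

We need to factor 36 - 24 * r + r^3 + r^2.
The factored form is (r + 6) * (-2 + r) * (-3 + r).
B) (r + 6) * (-2 + r) * (-3 + r)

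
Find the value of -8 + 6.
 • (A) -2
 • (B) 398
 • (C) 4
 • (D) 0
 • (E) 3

-8 + 6 = -2
A) -2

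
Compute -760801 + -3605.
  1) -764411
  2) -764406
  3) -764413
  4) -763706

-760801 + -3605 = -764406
2) -764406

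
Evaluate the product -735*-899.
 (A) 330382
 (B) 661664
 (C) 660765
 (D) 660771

-735 * -899 = 660765
C) 660765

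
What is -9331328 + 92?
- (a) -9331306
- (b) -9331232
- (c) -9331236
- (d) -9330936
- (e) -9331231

-9331328 + 92 = -9331236
c) -9331236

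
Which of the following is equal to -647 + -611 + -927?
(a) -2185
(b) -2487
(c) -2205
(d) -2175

First: -647 + -611 = -1258
Then: -1258 + -927 = -2185
a) -2185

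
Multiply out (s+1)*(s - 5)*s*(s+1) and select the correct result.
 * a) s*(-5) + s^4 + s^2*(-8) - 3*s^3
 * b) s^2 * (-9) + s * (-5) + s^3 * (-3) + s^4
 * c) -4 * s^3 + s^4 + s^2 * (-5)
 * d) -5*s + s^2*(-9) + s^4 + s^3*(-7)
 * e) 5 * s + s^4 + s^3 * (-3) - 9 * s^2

Expanding (s+1)*(s - 5)*s*(s+1):
= s^2 * (-9) + s * (-5) + s^3 * (-3) + s^4
b) s^2 * (-9) + s * (-5) + s^3 * (-3) + s^4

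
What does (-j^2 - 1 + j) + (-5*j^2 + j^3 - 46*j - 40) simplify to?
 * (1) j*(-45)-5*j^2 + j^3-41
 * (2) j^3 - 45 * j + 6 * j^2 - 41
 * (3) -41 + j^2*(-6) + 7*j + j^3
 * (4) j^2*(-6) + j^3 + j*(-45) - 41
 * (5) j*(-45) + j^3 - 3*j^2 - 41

Adding the polynomials and combining like terms:
(-j^2 - 1 + j) + (-5*j^2 + j^3 - 46*j - 40)
= j^2*(-6) + j^3 + j*(-45) - 41
4) j^2*(-6) + j^3 + j*(-45) - 41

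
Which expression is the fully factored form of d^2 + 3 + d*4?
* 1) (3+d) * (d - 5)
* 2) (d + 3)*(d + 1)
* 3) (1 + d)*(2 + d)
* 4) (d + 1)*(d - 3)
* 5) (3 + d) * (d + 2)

We need to factor d^2 + 3 + d*4.
The factored form is (d + 3)*(d + 1).
2) (d + 3)*(d + 1)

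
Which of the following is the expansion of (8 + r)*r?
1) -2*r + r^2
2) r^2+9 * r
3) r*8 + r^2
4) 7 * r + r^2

Expanding (8 + r)*r:
= r*8 + r^2
3) r*8 + r^2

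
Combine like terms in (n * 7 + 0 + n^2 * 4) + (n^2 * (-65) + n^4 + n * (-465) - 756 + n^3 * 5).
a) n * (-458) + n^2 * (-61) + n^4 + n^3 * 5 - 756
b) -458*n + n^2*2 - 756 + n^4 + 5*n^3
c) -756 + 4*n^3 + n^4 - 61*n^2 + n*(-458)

Adding the polynomials and combining like terms:
(n*7 + 0 + n^2*4) + (n^2*(-65) + n^4 + n*(-465) - 756 + n^3*5)
= n * (-458) + n^2 * (-61) + n^4 + n^3 * 5 - 756
a) n * (-458) + n^2 * (-61) + n^4 + n^3 * 5 - 756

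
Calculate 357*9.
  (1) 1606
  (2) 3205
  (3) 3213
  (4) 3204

357 * 9 = 3213
3) 3213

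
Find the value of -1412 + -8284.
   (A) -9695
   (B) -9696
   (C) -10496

-1412 + -8284 = -9696
B) -9696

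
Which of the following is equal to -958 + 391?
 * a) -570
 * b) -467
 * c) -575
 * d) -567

-958 + 391 = -567
d) -567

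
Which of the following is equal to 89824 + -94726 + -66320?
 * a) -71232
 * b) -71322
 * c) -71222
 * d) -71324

First: 89824 + -94726 = -4902
Then: -4902 + -66320 = -71222
c) -71222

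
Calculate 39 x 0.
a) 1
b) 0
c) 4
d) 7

39 * 0 = 0
b) 0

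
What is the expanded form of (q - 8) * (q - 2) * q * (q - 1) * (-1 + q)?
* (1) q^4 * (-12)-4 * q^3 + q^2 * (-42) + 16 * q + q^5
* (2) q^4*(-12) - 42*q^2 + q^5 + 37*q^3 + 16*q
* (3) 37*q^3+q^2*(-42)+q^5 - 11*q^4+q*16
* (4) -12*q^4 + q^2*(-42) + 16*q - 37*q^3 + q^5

Expanding (q - 8) * (q - 2) * q * (q - 1) * (-1 + q):
= q^4*(-12) - 42*q^2 + q^5 + 37*q^3 + 16*q
2) q^4*(-12) - 42*q^2 + q^5 + 37*q^3 + 16*q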